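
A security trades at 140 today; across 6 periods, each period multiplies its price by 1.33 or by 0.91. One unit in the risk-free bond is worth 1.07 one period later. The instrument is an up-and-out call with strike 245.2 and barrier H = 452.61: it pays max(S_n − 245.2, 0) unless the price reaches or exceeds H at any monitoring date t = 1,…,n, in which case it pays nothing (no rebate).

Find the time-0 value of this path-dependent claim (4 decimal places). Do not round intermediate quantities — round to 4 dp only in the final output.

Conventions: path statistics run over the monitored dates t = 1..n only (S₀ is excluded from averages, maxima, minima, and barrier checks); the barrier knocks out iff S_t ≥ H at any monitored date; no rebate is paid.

price = 10.0085

No-arbitrage gives p* = (R−d)/(u−d) = 0.3810: enumerate every path, weight its payoff by its p*-probability, and discount by R^6.
Enumerate all 2^6 = 64 price paths (U = up ×1.33, D = down ×0.91); each path with k up-moves has probability p*^k·(1−p*)^(6−k).
DDDDDD: M=127.4000, payoff=0.0000, prob=0.056279
UDDDDD: M=186.2000, payoff=0.0000, prob=0.034633
DUDDDD: M=169.4420, payoff=0.0000, prob=0.034633
UUDDDD: M=247.6460, payoff=0.0000, prob=0.021313
DDUDDD: M=154.1922, payoff=0.0000, prob=0.034633
UDUDDD: M=225.3579, payoff=0.0000, prob=0.021313
DUUDDD: M=225.3579, payoff=0.0000, prob=0.021313
UUUDDD: M=329.3692, payoff=3.0031, prob=0.013115
DDDUDD: M=140.3149, payoff=0.0000, prob=0.034633
UDDUDD: M=205.0757, payoff=0.0000, prob=0.021313
DUDUDD: M=205.0757, payoff=0.0000, prob=0.021313
UUDUDD: M=299.7260, payoff=3.0031, prob=0.013115
DDUUDD: M=205.0757, payoff=0.0000, prob=0.021313
UDUUDD: M=299.7260, payoff=3.0031, prob=0.013115
DUUUDD: M=299.7260, payoff=3.0031, prob=0.013115
UUUUDD: M=438.0610, payoff=117.5583, prob=0.008071
DDDDUD: M=127.6866, payoff=0.0000, prob=0.034633
UDDDUD: M=186.6188, payoff=0.0000, prob=0.021313
DUDDUD: M=186.6188, payoff=0.0000, prob=0.021313
UUDDUD: M=272.7506, payoff=3.0031, prob=0.013115
DDUDUD: M=186.6188, payoff=0.0000, prob=0.021313
UDUDUD: M=272.7506, payoff=3.0031, prob=0.013115
DUUDUD: M=272.7506, payoff=3.0031, prob=0.013115
UUUDUD: M=398.6355, payoff=117.5583, prob=0.008071
DDDUUD: M=186.6188, payoff=0.0000, prob=0.021313
UDDUUD: M=272.7506, payoff=3.0031, prob=0.013115
DUDUUD: M=272.7506, payoff=3.0031, prob=0.013115
UUDUUD: M=398.6355, payoff=117.5583, prob=0.008071
DDUUUD: M=272.7506, payoff=3.0031, prob=0.013115
UDUUUD: M=398.6355, payoff=117.5583, prob=0.008071
DUUUUD: M=398.6355, payoff=117.5583, prob=0.008071
UUUUUD: M=582.6211, payoff=0.0000, prob=0.004967
DDDDDU: M=127.4000, payoff=0.0000, prob=0.034633
UDDDDU: M=186.2000, payoff=0.0000, prob=0.021313
DUDDDU: M=169.8231, payoff=0.0000, prob=0.021313
UUDDDU: M=248.2031, payoff=3.0031, prob=0.013115
DDUDDU: M=169.8231, payoff=0.0000, prob=0.021313
UDUDDU: M=248.2031, payoff=3.0031, prob=0.013115
DUUDDU: M=248.2031, payoff=3.0031, prob=0.013115
UUUDDU: M=362.7583, payoff=117.5583, prob=0.008071
DDDUDU: M=169.8231, payoff=0.0000, prob=0.021313
UDDUDU: M=248.2031, payoff=3.0031, prob=0.013115
DUDUDU: M=248.2031, payoff=3.0031, prob=0.013115
UUDUDU: M=362.7583, payoff=117.5583, prob=0.008071
DDUUDU: M=248.2031, payoff=3.0031, prob=0.013115
UDUUDU: M=362.7583, payoff=117.5583, prob=0.008071
DUUUDU: M=362.7583, payoff=117.5583, prob=0.008071
UUUUDU: M=530.1852, payoff=0.0000, prob=0.004967
DDDDUU: M=169.8231, payoff=0.0000, prob=0.021313
UDDDUU: M=248.2031, payoff=3.0031, prob=0.013115
DUDDUU: M=248.2031, payoff=3.0031, prob=0.013115
UUDDUU: M=362.7583, payoff=117.5583, prob=0.008071
DDUDUU: M=248.2031, payoff=3.0031, prob=0.013115
UDUDUU: M=362.7583, payoff=117.5583, prob=0.008071
DUUDUU: M=362.7583, payoff=117.5583, prob=0.008071
UUUDUU: M=530.1852, payoff=0.0000, prob=0.004967
DDDUUU: M=248.2031, payoff=3.0031, prob=0.013115
UDDUUU: M=362.7583, payoff=117.5583, prob=0.008071
DUDUUU: M=362.7583, payoff=117.5583, prob=0.008071
UUDUUU: M=530.1852, payoff=0.0000, prob=0.004967
DDUUUU: M=362.7583, payoff=117.5583, prob=0.008071
UDUUUU: M=530.1852, payoff=0.0000, prob=0.004967
DUUUUU: M=530.1852, payoff=0.0000, prob=0.004967
UUUUUU: M=774.8861, payoff=0.0000, prob=0.003056
Price = Σ prob·payoff / R^6 = 15.020046 / 1.500730 = 10.0085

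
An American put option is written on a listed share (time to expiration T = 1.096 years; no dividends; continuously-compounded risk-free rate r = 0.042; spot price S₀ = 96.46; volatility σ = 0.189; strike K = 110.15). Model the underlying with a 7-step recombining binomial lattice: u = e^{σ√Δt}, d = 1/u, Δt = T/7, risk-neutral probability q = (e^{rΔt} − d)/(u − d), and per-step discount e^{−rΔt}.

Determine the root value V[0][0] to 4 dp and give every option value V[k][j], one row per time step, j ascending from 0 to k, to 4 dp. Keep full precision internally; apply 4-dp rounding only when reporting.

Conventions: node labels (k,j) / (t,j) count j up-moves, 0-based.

params: Δt=0.15657 u=1.07765 d=0.92794 q=0.52538 e^(-rΔt)=0.99345
t_7 payoffs: 53.0029 43.7830 33.0756 20.6407 6.1996 0.0000 0.0000 0.0000
k=6: node(6,0) S=61.5848 payoff=48.5652 vs cont=47.8433 → 48.5652 [stop]  node(6,1) S=71.5206 payoff=38.6294 vs cont=37.9074 → 38.6294 [stop]  node(6,2) S=83.0595 payoff=27.0905 vs cont=26.3685 → 27.0905 [stop]  node(6,3) S=96.4600 payoff=13.6900 vs cont=12.9680 → 13.6900 [stop]  node(6,4) S=112.0225 payoff=0.0000 vs cont=2.9231 → 2.9231 [wait]  node(6,5) S=130.0958 payoff=0.0000 vs cont=0.0000 → 0.0000 [wait]  node(6,6) S=151.0849 payoff=0.0000 vs cont=0.0000 → 0.0000 [wait]
k=5: node(5,0) S=66.3670 payoff=43.7830 vs cont=43.0610 → 43.7830 [stop]  node(5,1) S=77.0744 payoff=33.0756 vs cont=32.3536 → 33.0756 [stop]  node(5,2) S=89.5093 payoff=20.6407 vs cont=19.9187 → 20.6407 [stop]  node(5,3) S=103.9504 payoff=6.1996 vs cont=7.9806 → 7.9806 [wait]  node(5,4) S=120.7214 payoff=0.0000 vs cont=1.3783 → 1.3783 [wait]  node(5,5) S=140.1981 payoff=0.0000 vs cont=0.0000 → 0.0000 [wait]
k=4: node(4,0) S=71.5206 payoff=38.6294 vs cont=37.9074 → 38.6294 [stop]  node(4,1) S=83.0595 payoff=27.0905 vs cont=26.3685 → 27.0905 [stop]  node(4,2) S=96.4600 payoff=13.6900 vs cont=13.8976 → 13.8976 [wait]  node(4,3) S=112.0225 payoff=0.0000 vs cont=4.4823 → 4.4823 [wait]  node(4,4) S=130.0958 payoff=0.0000 vs cont=0.6499 → 0.6499 [wait]
k=3: node(3,0) S=77.0744 payoff=33.0756 vs cont=32.3536 → 33.0756 [stop]  node(3,1) S=89.5093 payoff=20.6407 vs cont=20.0271 → 20.6407 [stop]  node(3,2) S=103.9504 payoff=6.1996 vs cont=8.8923 → 8.8923 [wait]  node(3,3) S=120.7214 payoff=0.0000 vs cont=2.4526 → 2.4526 [wait]
k=2: node(2,0) S=83.0595 payoff=27.0905 vs cont=26.3685 → 27.0905 [stop]  node(2,1) S=96.4600 payoff=13.6900 vs cont=14.3735 → 14.3735 [wait]  node(2,2) S=112.0225 payoff=0.0000 vs cont=5.4729 → 5.4729 [wait]
k=1: node(1,0) S=89.5093 payoff=20.6407 vs cont=20.2754 → 20.6407 [stop]  node(1,1) S=103.9504 payoff=6.1996 vs cont=9.6337 → 9.6337 [wait]
k=0: node(0,0) S=96.4600 payoff=13.6900 vs cont=14.7604 → 14.7604 [wait]

price = 14.7604
tree:
14.7604
20.6407 9.6337
27.0905 14.3735 5.4729
33.0756 20.6407 8.8923 2.4526
38.6294 27.0905 13.8976 4.4823 0.6499
43.7830 33.0756 20.6407 7.9806 1.3783 0.0000
48.5652 38.6294 27.0905 13.6900 2.9231 0.0000 0.0000
53.0029 43.7830 33.0756 20.6407 6.1996 0.0000 0.0000 0.0000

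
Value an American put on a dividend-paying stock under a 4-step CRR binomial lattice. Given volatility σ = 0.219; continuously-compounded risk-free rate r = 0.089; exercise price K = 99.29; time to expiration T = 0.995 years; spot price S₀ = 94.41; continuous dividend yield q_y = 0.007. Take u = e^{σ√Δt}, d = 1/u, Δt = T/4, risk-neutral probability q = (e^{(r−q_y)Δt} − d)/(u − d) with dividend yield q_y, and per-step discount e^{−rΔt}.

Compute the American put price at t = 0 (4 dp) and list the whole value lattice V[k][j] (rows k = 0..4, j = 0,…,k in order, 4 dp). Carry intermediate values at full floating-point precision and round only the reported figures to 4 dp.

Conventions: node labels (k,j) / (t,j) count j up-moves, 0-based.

Δt=0.24875, u=1.11541, d=0.89653, q=0.56687, disc=e^(-rΔt)=0.97810
k=4 terminal: V=max(K-S,0) → 38.2980 23.4068 4.8800 0.0000 0.0000
k=3: j=0 S=68.0314 intr=31.2586 cont=29.2030 V=31.2586[EX]; j=1 S=84.6412 intr=14.6488 cont=12.6221 V=14.6488[EX]; j=2 S=105.3063 intr=0.0000 cont=2.0674 V=2.0674[hold]; j=3 S=131.0167 intr=0.0000 cont=0.0000 V=0.0000[hold]
k=2: j=0 S=75.8832 intr=23.4068 cont=21.3648 V=23.4068[EX]; j=1 S=94.4100 intr=4.8800 cont=7.3523 V=7.3523[hold]; j=2 S=117.4601 intr=0.0000 cont=0.8759 V=0.8759[hold]
k=1: j=0 S=84.6412 intr=14.6488 cont=13.9928 V=14.6488[EX]; j=1 S=105.3063 intr=0.0000 cont=3.6004 V=3.6004[hold]
k=0: j=0 S=94.4100 intr=4.8800 cont=8.2023 V=8.2023[hold]

price = 8.2023
tree:
8.2023
14.6488 3.6004
23.4068 7.3523 0.8759
31.2586 14.6488 2.0674 0.0000
38.2980 23.4068 4.8800 0.0000 0.0000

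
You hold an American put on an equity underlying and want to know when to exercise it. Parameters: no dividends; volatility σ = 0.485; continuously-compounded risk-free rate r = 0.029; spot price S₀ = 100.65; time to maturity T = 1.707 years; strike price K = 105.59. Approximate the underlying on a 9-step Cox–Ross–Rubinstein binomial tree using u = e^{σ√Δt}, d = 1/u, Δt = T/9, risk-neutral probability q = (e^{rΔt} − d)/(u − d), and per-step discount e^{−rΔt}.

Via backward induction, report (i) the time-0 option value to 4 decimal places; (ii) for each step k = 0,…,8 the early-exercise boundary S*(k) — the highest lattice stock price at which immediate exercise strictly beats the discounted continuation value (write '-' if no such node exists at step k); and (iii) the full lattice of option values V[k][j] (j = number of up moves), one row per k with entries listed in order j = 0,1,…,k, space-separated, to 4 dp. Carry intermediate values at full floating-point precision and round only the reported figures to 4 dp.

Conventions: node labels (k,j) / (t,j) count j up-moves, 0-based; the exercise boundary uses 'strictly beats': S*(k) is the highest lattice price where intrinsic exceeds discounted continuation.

price = 26.1144
boundary = - - - - 43.2400 53.4094 43.2400 53.4094 65.9705
tree:
26.1144
33.9324 17.2625
42.8720 23.8593 9.7361
52.5396 32.0528 14.5404 4.2210
62.3500 41.6686 21.1646 6.9493 1.0733
70.5831 52.1806 29.8450 11.2425 1.9998 0.0000
77.2486 62.3500 40.4513 17.7691 3.7262 0.0000 0.0000
82.6450 70.5831 52.1806 27.1861 6.9429 0.0000 0.0000 0.0000
87.0138 77.2486 62.3500 39.6195 12.9365 0.0000 0.0000 0.0000 0.0000
90.5508 82.6450 70.5831 52.1806 24.1043 0.0000 0.0000 0.0000 0.0000 0.0000

Δt=0.18967  u=1.23519  d=0.80960  q=0.46035  discount=0.99451
step 9 (expiry): payoffs max(K−S,0) = 90.5508 82.6450 70.5831 52.1806 24.1043 0.0000 0.0000 0.0000 0.0000 0.0000
step 8: (k=8,j=0): S=18.5762, K−S=87.0138, hold=86.4346 ⇒ V=87.0138 exercise | (k=8,j=1): S=28.3414, K−S=77.2486, hold=76.6694 ⇒ V=77.2486 exercise | (k=8,j=2): S=43.2400, K−S=62.3500, hold=61.7709 ⇒ V=62.3500 exercise | (k=8,j=3): S=65.9705, K−S=39.6195, hold=39.0404 ⇒ V=39.6195 exercise | (k=8,j=4): S=100.6500, K−S=4.9400, hold=12.9365 ⇒ V=12.9365 continue | (k=8,j=5): S=153.5600, K−S=0.0000, hold=0.0000 ⇒ V=0.0000 continue | (k=8,j=6): S=234.2839, K−S=0.0000, hold=0.0000 ⇒ V=0.0000 continue | (k=8,j=7): S=357.4429, K−S=0.0000, hold=0.0000 ⇒ V=0.0000 continue | (k=8,j=8): S=545.3445, K−S=0.0000, hold=0.0000 ⇒ V=0.0000 continue  boundary S*=65.9705
step 7: (k=7,j=0): S=22.9450, K−S=82.6450, hold=82.0658 ⇒ V=82.6450 exercise | (k=7,j=1): S=35.0069, K−S=70.5831, hold=70.0040 ⇒ V=70.5831 exercise | (k=7,j=2): S=53.4094, K−S=52.1806, hold=51.6015 ⇒ V=52.1806 exercise | (k=7,j=3): S=81.4857, K−S=24.1043, hold=27.1861 ⇒ V=27.1861 continue | (k=7,j=4): S=124.3214, K−S=0.0000, hold=6.9429 ⇒ V=6.9429 continue | (k=7,j=5): S=189.6751, K−S=0.0000, hold=0.0000 ⇒ V=0.0000 continue | (k=7,j=6): S=289.3840, K−S=0.0000, hold=0.0000 ⇒ V=0.0000 continue | (k=7,j=7): S=441.5082, K−S=0.0000, hold=0.0000 ⇒ V=0.0000 continue  boundary S*=53.4094
step 6: (k=6,j=0): S=28.3414, K−S=77.2486, hold=76.6694 ⇒ V=77.2486 exercise | (k=6,j=1): S=43.2400, K−S=62.3500, hold=61.7709 ⇒ V=62.3500 exercise | (k=6,j=2): S=65.9705, K−S=39.6195, hold=40.4513 ⇒ V=40.4513 continue | (k=6,j=3): S=100.6500, K−S=4.9400, hold=17.7691 ⇒ V=17.7691 continue | (k=6,j=4): S=153.5600, K−S=0.0000, hold=3.7262 ⇒ V=3.7262 continue | (k=6,j=5): S=234.2839, K−S=0.0000, hold=0.0000 ⇒ V=0.0000 continue | (k=6,j=6): S=357.4429, K−S=0.0000, hold=0.0000 ⇒ V=0.0000 continue  boundary S*=43.2400
step 5: (k=5,j=0): S=35.0069, K−S=70.5831, hold=70.0040 ⇒ V=70.5831 exercise | (k=5,j=1): S=53.4094, K−S=52.1806, hold=51.9823 ⇒ V=52.1806 exercise | (k=5,j=2): S=81.4857, K−S=24.1043, hold=29.8450 ⇒ V=29.8450 continue | (k=5,j=3): S=124.3214, K−S=0.0000, hold=11.2425 ⇒ V=11.2425 continue | (k=5,j=4): S=189.6751, K−S=0.0000, hold=1.9998 ⇒ V=1.9998 continue | (k=5,j=5): S=289.3840, K−S=0.0000, hold=0.0000 ⇒ V=0.0000 continue  boundary S*=53.4094
step 4: (k=4,j=0): S=43.2400, K−S=62.3500, hold=61.7709 ⇒ V=62.3500 exercise | (k=4,j=1): S=65.9705, K−S=39.6195, hold=41.6686 ⇒ V=41.6686 continue | (k=4,j=2): S=100.6500, K−S=4.9400, hold=21.1646 ⇒ V=21.1646 continue | (k=4,j=3): S=153.5600, K−S=0.0000, hold=6.9493 ⇒ V=6.9493 continue | (k=4,j=4): S=234.2839, K−S=0.0000, hold=1.0733 ⇒ V=1.0733 continue  boundary S*=43.2400
step 3: (k=3,j=0): S=53.4094, K−S=52.1806, hold=52.5396 ⇒ V=52.5396 continue | (k=3,j=1): S=81.4857, K−S=24.1043, hold=32.0528 ⇒ V=32.0528 continue | (k=3,j=2): S=124.3214, K−S=0.0000, hold=14.5404 ⇒ V=14.5404 continue | (k=3,j=3): S=189.6751, K−S=0.0000, hold=4.2210 ⇒ V=4.2210 continue  boundary S*=-
step 2: (k=2,j=0): S=65.9705, K−S=39.6195, hold=42.8720 ⇒ V=42.8720 continue | (k=2,j=1): S=100.6500, K−S=4.9400, hold=23.8593 ⇒ V=23.8593 continue | (k=2,j=2): S=153.5600, K−S=0.0000, hold=9.7361 ⇒ V=9.7361 continue  boundary S*=-
step 1: (k=1,j=0): S=81.4857, K−S=24.1043, hold=33.9324 ⇒ V=33.9324 continue | (k=1,j=1): S=124.3214, K−S=0.0000, hold=17.2625 ⇒ V=17.2625 continue  boundary S*=-
step 0: (k=0,j=0): S=100.6500, K−S=4.9400, hold=26.1144 ⇒ V=26.1144 continue  boundary S*=-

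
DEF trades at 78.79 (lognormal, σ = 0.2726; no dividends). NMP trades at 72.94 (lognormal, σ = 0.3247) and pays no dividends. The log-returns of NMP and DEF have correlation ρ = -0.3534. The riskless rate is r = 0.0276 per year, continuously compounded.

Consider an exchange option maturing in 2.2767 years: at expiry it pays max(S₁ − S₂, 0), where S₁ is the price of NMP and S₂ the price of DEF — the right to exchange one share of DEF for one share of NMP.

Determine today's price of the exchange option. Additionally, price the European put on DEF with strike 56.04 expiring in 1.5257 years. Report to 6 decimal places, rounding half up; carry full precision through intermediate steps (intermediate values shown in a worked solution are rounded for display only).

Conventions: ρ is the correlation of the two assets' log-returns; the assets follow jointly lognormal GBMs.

exchange price = 19.161145
price(DEF put K=56.04) = 1.383639

σ_eff = √(σ₁² + σ₂² − 2ρσ₁σ₂) = √(0.3247² + 0.2726² − 2·-0.3534·0.3247·0.2726) = 0.492242
d₁ = (ln(S₁/S₂) + (q₂ − q₁ + σ_eff²/2)T) / (σ_eff√T) = (ln(72.94/78.79) + (0.0 − 0.0 + 0.121151)·2.2767) / 0.742731 = 0.267493
d₂ = d₁ − σ_eff√T = 0.267493 − 0.742731 = -0.475237
N(d₁) = 0.605455,  N(d₂) = 0.317309
V = S₁·e^{−q₁T}·N(d₁) − S₂·e^{−q₂T}·N(d₂) = 44.161914 − 25.000769 = 19.161145
[vanilla: DEF put K=56.04]
σ√T = 0.2726·√1.5257 = 0.336713
d₁ = (ln(S/K) + (r+σ²/2)T) / (σ√T) = (ln(78.79/56.04) + (0.0276+0.2726²/2)·1.5257) / 0.336713 = (0.340720 + 0.098797) / 0.336713 = 1.305317
d₂ = d₁ − σ√T = 1.305317 − 0.336713 = 0.968603
e^{−rT} = 0.958765
N(−d₁) = 0.095893,  N(−d₂) = 0.166372
price = K·e^{−rT}·N(−d₂) − S·N(−d₁) = 8.939010 − 7.555371 = 1.383639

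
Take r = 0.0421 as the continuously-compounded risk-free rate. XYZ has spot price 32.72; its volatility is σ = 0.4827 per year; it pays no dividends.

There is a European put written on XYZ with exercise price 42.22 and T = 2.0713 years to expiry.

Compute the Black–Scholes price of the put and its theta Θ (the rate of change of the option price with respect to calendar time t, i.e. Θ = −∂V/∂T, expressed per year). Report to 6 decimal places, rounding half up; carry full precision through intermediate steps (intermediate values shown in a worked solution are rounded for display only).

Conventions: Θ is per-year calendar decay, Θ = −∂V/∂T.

σ√T = 0.4827·√2.0713 = 0.694702
d₁ = (ln(S/K) + (r+σ²/2)T) / (σ√T) = (ln(32.72/42.22) + (0.0421+0.4827²/2)·2.0713) / 0.694702 = (-0.254908 + 0.328507) / 0.694702 = 0.105945
d₂ = d₁ − σ√T = 0.105945 − 0.694702 = -0.588758
e^{−rT} = 0.916492
N(−d₁) = 0.457813,  N(−d₂) = 0.721988
Put price V = K·e^{−rT}·N(−d₂) − S·N(−d₁) = 27.936826 − 14.979647 = 12.957179
φ(d₁) = (1/√(2π))·e^{−d₁²/2} = 0.396710
Θ = −S·φ(d₁)·σ/(2√T) + r·K·e^{−rT}·N(−d₂) = −2.176767 + 1.176140 = -1.000626

price = 12.957179
Θ = -1.000626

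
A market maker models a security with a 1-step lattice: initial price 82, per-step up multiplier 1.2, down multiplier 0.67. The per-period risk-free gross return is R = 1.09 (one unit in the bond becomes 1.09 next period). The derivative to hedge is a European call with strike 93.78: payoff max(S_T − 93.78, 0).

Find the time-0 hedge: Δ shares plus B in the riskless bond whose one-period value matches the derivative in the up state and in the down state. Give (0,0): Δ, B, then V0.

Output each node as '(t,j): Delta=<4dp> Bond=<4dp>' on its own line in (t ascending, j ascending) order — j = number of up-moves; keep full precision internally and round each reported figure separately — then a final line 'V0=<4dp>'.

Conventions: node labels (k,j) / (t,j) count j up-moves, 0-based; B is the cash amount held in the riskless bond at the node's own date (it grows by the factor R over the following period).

(0,0): Delta=0.1063 Bond=-5.3581
V0=3.3588

Under the risk-neutral measure, an up-move has probability p* = (R−d)/(u−d) = 0.7925 and values discount at R = 1.09.
Payoffs at expiry: V(1,0)=0.0000, V(1,1)=4.6200
(0,0): S=82.0000. Δ = (V_up−V_dn)/(S_up−S_dn) = (4.6200−0.0000)/(98.4000−54.9400) = 0.1063. V = [p*·4.6200 + (1−p*)·0.0000]/1.09 = 3.3588. B = V − Δ·S = -5.3581.
Sanity check at the root: Δ(0,0)·S0 + B(0,0) reproduces V0 = 3.3588.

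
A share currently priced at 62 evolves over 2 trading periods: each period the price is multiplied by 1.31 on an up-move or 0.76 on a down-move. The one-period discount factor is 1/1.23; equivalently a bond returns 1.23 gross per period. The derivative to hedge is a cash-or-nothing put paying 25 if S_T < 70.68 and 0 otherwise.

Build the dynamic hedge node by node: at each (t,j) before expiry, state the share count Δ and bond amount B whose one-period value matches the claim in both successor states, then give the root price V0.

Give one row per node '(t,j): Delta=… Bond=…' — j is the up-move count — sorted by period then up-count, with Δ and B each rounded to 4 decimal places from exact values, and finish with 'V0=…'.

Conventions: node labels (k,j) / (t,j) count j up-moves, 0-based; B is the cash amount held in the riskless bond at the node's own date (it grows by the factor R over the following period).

(0,0): Delta=-0.5093 Bond=36.0372
(1,0): Delta=0.0000 Bond=20.3252
(1,1): Delta=-0.5596 Bond=48.4109
V0=4.4575

Since d<R<u, set p* = (R−d)/(u−d) = 0.8545; price each node as the discounted p*-expectation of its children.
Expiry values: V(2,0)=25.0000, V(2,1)=25.0000, V(2,2)=0.0000
  t=1,j=0: stock 47.1200 → up 61.7272 (V=25.0000), down 35.8112 (V=25.0000). Price 20.3252; hedge Δ=0.0000, bond B=20.3252.
  t=1,j=1: stock 81.2200 → up 106.3982 (V=0.0000), down 61.7272 (V=25.0000). Price 2.9564; hedge Δ=-0.5596, bond B=48.4109.
  t=0,j=0: stock 62.0000 → up 81.2200 (V=2.9564), down 47.1200 (V=20.3252). Price 4.4575; hedge Δ=-0.5093, bond B=36.0372.
As a check, the time-0 holding Δ(0,0)·S0 + B(0,0) comes to 4.4575 — exactly V0.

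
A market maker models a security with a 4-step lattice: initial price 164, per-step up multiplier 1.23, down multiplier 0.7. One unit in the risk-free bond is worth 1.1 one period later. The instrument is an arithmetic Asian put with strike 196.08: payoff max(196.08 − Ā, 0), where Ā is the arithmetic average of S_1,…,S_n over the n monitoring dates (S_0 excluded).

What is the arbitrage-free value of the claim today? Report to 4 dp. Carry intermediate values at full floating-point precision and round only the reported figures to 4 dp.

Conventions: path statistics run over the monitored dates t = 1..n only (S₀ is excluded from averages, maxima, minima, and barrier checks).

Set p* = 0.7547 (from d < R < u); the path-dependent value is the discounted p*-expectation over all price paths.
Enumerate all 2^4 = 16 price paths (U = up ×1.23, D = down ×0.7); each path with k up-moves has probability p*^k·(1−p*)^(4−k).
DDDD: Ā=72.6971, payoff=123.3829, prob=0.003620
UDDD: Ā=127.7392, payoff=68.3408, prob=0.011137
DUDD: Ā=106.0092, payoff=90.0708, prob=0.011137
UUDD: Ā=186.2733, payoff=9.8067, prob=0.034269
DDUD: Ā=90.7982, payoff=105.2818, prob=0.011137
UDUD: Ā=159.5454, payoff=36.5346, prob=0.034269
DUUD: Ā=137.8154, payoff=58.2646, prob=0.034269
UUUD: Ā=242.1613, payoff=0.0000, prob=0.105444
DDDU: Ā=80.1505, payoff=115.9295, prob=0.011137
UDDU: Ā=140.8359, payoff=55.2441, prob=0.034269
DUDU: Ā=119.1059, payoff=76.9741, prob=0.034269
UUDU: Ā=209.2860, payoff=0.0000, prob=0.105444
DDUU: Ā=103.8949, payoff=92.1851, prob=0.034269
UDUU: Ā=182.5581, payoff=13.5219, prob=0.105444
DUUU: Ā=160.8281, payoff=35.2519, prob=0.105444
UUUU: Ā=282.5980, payoff=0.0000, prob=0.324442
Price = Σ prob·payoff / R^4 = 21.092391 / 1.464100 = 14.4064

price = 14.4064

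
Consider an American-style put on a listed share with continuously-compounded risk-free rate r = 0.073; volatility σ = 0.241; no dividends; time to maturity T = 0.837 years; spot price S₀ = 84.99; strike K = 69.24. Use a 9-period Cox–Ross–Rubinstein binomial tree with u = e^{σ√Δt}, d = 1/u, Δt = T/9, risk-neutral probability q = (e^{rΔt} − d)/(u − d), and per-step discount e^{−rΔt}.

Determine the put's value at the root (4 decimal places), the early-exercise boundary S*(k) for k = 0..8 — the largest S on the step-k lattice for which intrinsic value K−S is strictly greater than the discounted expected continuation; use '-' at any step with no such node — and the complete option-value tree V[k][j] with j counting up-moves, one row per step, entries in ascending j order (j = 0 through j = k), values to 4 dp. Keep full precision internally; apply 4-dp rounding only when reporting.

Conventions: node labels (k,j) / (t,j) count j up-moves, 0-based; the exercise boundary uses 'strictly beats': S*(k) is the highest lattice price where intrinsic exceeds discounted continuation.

Δt=0.09300, u=1.07626, d=0.92914, q=0.52794, disc=e^(-rΔt)=0.99323
k=9 terminal: V=max(K-S,0) → 25.3767 18.4313 10.3861 1.0670 0.0000 0.0000 0.0000 0.0000 0.0000 0.0000
k=8: j=0 S=47.2084 intr=22.0316 cont=21.5631 V=22.0316[EX]; j=1 S=54.6835 intr=14.5565 cont=14.0880 V=14.5565[EX]; j=2 S=63.3423 intr=5.8977 cont=5.4292 V=5.8977[EX]; j=3 S=73.3721 intr=0.0000 cont=0.5003 V=0.5003[hold]; j=4 S=84.9900 intr=0.0000 cont=0.0000 V=0.0000[hold]; j=5 S=98.4475 intr=0.0000 cont=0.0000 V=0.0000[hold]; j=6 S=114.0360 intr=0.0000 cont=0.0000 V=0.0000[hold]; j=7 S=132.0928 intr=0.0000 cont=0.0000 V=0.0000[hold]; j=8 S=153.0087 intr=0.0000 cont=0.0000 V=0.0000[hold]  S*(8)=63.3423
k=7: j=0 S=50.8087 intr=18.4313 cont=17.9628 V=18.4313[EX]; j=1 S=58.8539 intr=10.3861 cont=9.9176 V=10.3861[EX]; j=2 S=68.1730 intr=1.0670 cont=3.0276 V=3.0276[hold]; j=3 S=78.9677 intr=0.0000 cont=0.2346 V=0.2346[hold]; j=4 S=91.4716 intr=0.0000 cont=0.0000 V=0.0000[hold]; j=5 S=105.9555 intr=0.0000 cont=0.0000 V=0.0000[hold]; j=6 S=122.7327 intr=0.0000 cont=0.0000 V=0.0000[hold]; j=7 S=142.1666 intr=0.0000 cont=0.0000 V=0.0000[hold]  S*(7)=58.8539
k=6: j=0 S=54.6835 intr=14.5565 cont=14.0880 V=14.5565[EX]; j=1 S=63.3423 intr=5.8977 cont=6.4573 V=6.4573[hold]; j=2 S=73.3721 intr=0.0000 cont=1.5425 V=1.5425[hold]; j=3 S=84.9900 intr=0.0000 cont=0.1100 V=0.1100[hold]; j=4 S=98.4475 intr=0.0000 cont=0.0000 V=0.0000[hold]; j=5 S=114.0360 intr=0.0000 cont=0.0000 V=0.0000[hold]; j=6 S=132.0928 intr=0.0000 cont=0.0000 V=0.0000[hold]  S*(6)=54.6835
k=5: j=0 S=58.8539 intr=10.3861 cont=10.2110 V=10.3861[EX]; j=1 S=68.1730 intr=1.0670 cont=3.8365 V=3.8365[hold]; j=2 S=78.9677 intr=0.0000 cont=0.7809 V=0.7809[hold]; j=3 S=91.4716 intr=0.0000 cont=0.0516 V=0.0516[hold]; j=4 S=105.9555 intr=0.0000 cont=0.0000 V=0.0000[hold]; j=5 S=122.7327 intr=0.0000 cont=0.0000 V=0.0000[hold]  S*(5)=58.8539
k=4: j=0 S=63.3423 intr=5.8977 cont=6.8814 V=6.8814[hold]; j=1 S=73.3721 intr=0.0000 cont=2.2083 V=2.2083[hold]; j=2 S=84.9900 intr=0.0000 cont=0.3932 V=0.3932[hold]; j=3 S=98.4475 intr=0.0000 cont=0.0242 V=0.0242[hold]; j=4 S=114.0360 intr=0.0000 cont=0.0000 V=0.0000[hold]  S*(4)=-
k=3: j=0 S=68.1730 intr=1.0670 cont=4.3845 V=4.3845[hold]; j=1 S=78.9677 intr=0.0000 cont=1.2416 V=1.2416[hold]; j=2 S=91.4716 intr=0.0000 cont=0.1970 V=0.1970[hold]; j=3 S=105.9555 intr=0.0000 cont=0.0113 V=0.0113[hold]  S*(3)=-
k=2: j=0 S=73.3721 intr=0.0000 cont=2.7068 V=2.7068[hold]; j=1 S=84.9900 intr=0.0000 cont=0.6855 V=0.6855[hold]; j=2 S=98.4475 intr=0.0000 cont=0.0983 V=0.0983[hold]  S*(2)=-
k=1: j=0 S=78.9677 intr=0.0000 cont=1.6286 V=1.6286[hold]; j=1 S=91.4716 intr=0.0000 cont=0.3729 V=0.3729[hold]  S*(1)=-
k=0: j=0 S=84.9900 intr=0.0000 cont=0.9591 V=0.9591[hold]  S*(0)=-

price = 0.9591
boundary = - - - - - 58.8539 54.6835 58.8539 63.3423
tree:
0.9591
1.6286 0.3729
2.7068 0.6855 0.0983
4.3845 1.2416 0.1970 0.0113
6.8814 2.2083 0.3932 0.0242 0.0000
10.3861 3.8365 0.7809 0.0516 0.0000 0.0000
14.5565 6.4573 1.5425 0.1100 0.0000 0.0000 0.0000
18.4313 10.3861 3.0276 0.2346 0.0000 0.0000 0.0000 0.0000
22.0316 14.5565 5.8977 0.5003 0.0000 0.0000 0.0000 0.0000 0.0000
25.3767 18.4313 10.3861 1.0670 0.0000 0.0000 0.0000 0.0000 0.0000 0.0000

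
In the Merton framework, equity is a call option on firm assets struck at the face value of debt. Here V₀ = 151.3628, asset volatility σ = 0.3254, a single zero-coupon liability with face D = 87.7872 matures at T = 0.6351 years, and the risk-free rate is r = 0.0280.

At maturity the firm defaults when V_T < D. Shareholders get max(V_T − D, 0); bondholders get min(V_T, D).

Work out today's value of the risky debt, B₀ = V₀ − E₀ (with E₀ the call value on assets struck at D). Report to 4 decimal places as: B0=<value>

Equity is a call on the firm's assets struck at D = 87.7872:
d₁ = [ln(V₀/D) + (r + σ²/2)T] / (σ√T)
   = [ln(151.3628/87.7872) + (0.0280 + 0.5·0.3254²)·0.6351] / (0.3254·√0.6351)
   = [0.544764 + 0.051407] / 0.259322 = 2.298963
d₂ = d₁ − σ√T = 2.298963 − 0.259322 = 2.039641
N(d₁) = 0.989246,  N(d₂) = 0.979307,  e^(−rT) = 0.982374
E₀ = V₀·N(d₁) − D·e^(−rT)·N(d₂)
   = 151.3628·0.989246 − 87.7872·0.982374·0.979307 = 65.279785
B₀ = V₀ − E₀ = 151.3628 − 65.279785 = 86.083015

B0=86.0830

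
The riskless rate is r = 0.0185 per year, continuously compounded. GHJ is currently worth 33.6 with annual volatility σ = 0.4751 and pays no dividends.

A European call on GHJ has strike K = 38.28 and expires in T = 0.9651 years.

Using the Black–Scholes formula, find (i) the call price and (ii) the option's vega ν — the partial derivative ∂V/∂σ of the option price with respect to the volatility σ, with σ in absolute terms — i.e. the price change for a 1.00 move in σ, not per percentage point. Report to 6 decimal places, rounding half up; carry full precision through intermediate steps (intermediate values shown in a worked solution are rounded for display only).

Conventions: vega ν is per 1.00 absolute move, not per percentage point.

price = 4.754405
ν = 13.168078

σ√T = 0.4751·√0.9651 = 0.466736
d₁ = (ln(S/K) + (r+σ²/2)T) / (σ√T) = (ln(33.6/38.28) + (0.0185+0.4751²/2)·0.9651) / 0.466736 = (-0.130401 + 0.126776) / 0.466736 = -0.007769
d₂ = d₁ − σ√T = -0.007769 − 0.466736 = -0.474505
e^{−rT} = 0.982304
N(d₁) = 0.496901,  N(d₂) = 0.317570
Call price V = S·N(d₁) − K·e^{−rT}·N(d₂) = 16.695865 − 11.941460 = 4.754405
φ(d₁) = (1/√(2π))·e^{−d₁²/2} = 0.398930
ν = S·φ(d₁)·√T = 13.168078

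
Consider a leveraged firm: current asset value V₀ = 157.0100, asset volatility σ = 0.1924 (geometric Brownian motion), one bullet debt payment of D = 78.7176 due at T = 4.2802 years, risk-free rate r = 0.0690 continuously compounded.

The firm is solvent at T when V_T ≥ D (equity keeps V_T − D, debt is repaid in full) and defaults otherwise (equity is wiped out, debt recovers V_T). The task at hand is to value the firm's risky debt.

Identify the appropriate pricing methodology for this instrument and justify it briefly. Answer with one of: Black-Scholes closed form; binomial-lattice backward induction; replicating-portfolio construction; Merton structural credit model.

framework: Merton structural credit model

Key observation: with the firm-asset dynamics (V₀ = 157.0100) and a single zero-coupon liability of face 78.7176 given, debt value, spread, and default probability all derive from the option view of the balance sheet.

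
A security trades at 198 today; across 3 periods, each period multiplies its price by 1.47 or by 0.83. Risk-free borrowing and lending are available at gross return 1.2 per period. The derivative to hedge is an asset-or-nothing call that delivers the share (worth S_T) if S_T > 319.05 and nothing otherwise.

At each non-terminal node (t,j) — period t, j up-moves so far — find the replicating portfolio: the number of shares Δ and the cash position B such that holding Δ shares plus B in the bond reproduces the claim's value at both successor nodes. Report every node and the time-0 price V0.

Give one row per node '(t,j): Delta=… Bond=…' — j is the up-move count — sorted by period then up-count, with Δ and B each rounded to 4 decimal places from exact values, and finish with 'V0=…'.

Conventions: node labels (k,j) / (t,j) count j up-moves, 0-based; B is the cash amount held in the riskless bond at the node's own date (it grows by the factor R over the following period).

Under the risk-neutral measure, an up-move has probability p* = (R−d)/(u−d) = 0.5781 and values discount at R = 1.2.
Payoffs at expiry: V(3,0)=0.0000, V(3,1)=0.0000, V(3,2)=355.1223, V(3,3)=628.9516
(2,0): S=136.4022. Δ = (V_up−V_dn)/(S_up−S_dn) = (0.0000−0.0000)/(200.5112−113.2138) = 0.0000. V = [p*·0.0000 + (1−p*)·0.0000]/1.2 = 0.0000. B = V − Δ·S = 0.0000.
(2,1): S=241.5798. Δ = (V_up−V_dn)/(S_up−S_dn) = (355.1223−0.0000)/(355.1223−200.5112) = 2.2969. V = [p*·355.1223 + (1−p*)·0.0000]/1.2 = 171.0876. B = V − Δ·S = -383.7910.
(2,2): S=427.8582. Δ = (V_up−V_dn)/(S_up−S_dn) = (628.9516−355.1223)/(628.9516−355.1223) = 1.0000. V = [p*·628.9516 + (1−p*)·355.1223]/1.2 = 427.8582. B = V − Δ·S = 0.0000.
(1,0): S=164.3400. Δ = (V_up−V_dn)/(S_up−S_dn) = (171.0876−0.0000)/(241.5798−136.4022) = 1.6267. V = [p*·171.0876 + (1−p*)·0.0000]/1.2 = 82.4250. B = V − Δ·S = -184.8993.
(1,1): S=291.0600. Δ = (V_up−V_dn)/(S_up−S_dn) = (427.8582−171.0876)/(427.8582−241.5798) = 1.3784. V = [p*·427.8582 + (1−p*)·171.0876]/1.2 = 266.2776. B = V − Δ·S = -134.9265.
(0,0): S=198.0000. Δ = (V_up−V_dn)/(S_up−S_dn) = (266.2776−82.4250)/(291.0600−164.3400) = 1.4509. V = [p*·266.2776 + (1−p*)·82.4250]/1.2 = 157.2623. B = V − Δ·S = -130.0073.
As a check, the time-0 holding Δ(0,0)·S0 + B(0,0) comes to 157.2623 — exactly V0.

(0,0): Delta=1.4509 Bond=-130.0073
(1,0): Delta=1.6267 Bond=-184.8993
(1,1): Delta=1.3784 Bond=-134.9265
(2,0): Delta=0.0000 Bond=0.0000
(2,1): Delta=2.2969 Bond=-383.7910
(2,2): Delta=1.0000 Bond=0.0000
V0=157.2623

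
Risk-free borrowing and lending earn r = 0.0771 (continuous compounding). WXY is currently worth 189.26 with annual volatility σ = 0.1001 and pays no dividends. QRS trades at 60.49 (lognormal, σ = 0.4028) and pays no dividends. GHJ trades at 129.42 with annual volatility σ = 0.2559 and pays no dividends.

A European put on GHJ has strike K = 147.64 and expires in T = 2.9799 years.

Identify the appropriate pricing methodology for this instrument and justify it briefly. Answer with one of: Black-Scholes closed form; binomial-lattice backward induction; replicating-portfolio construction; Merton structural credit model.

framework: Black-Scholes closed form

Key observation: a European claim on GHJ (strike 147.64) — a lognormal (GBM) underlying with constant rate and volatility — has an exact closed-form value; no lattice or capital structure is involved.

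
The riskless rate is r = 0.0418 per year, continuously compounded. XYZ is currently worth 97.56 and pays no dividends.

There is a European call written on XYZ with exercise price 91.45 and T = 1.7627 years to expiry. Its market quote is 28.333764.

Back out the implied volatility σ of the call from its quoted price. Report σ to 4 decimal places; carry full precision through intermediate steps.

At σ = 0.4510 the Black–Scholes value reproduces the quote:
σ√T = 0.451·√1.7627 = 0.598778
d₁ = (ln(S/K) + (r+σ²/2)T) / (σ√T) = (ln(97.56/91.45) + (0.0418+0.451²/2)·1.7627) / 0.598778 = (0.064675 + 0.252948) / 0.598778 = 0.530453
d₂ = d₁ − σ√T = 0.530453 − 0.598778 = -0.068325
e^{−rT} = 0.928968
N(d₁) = 0.702101,  N(d₂) = 0.472764
V = S·N(d₁) − K·e^{−rT}·N(d₂) = 68.496980 − 40.163215 = 28.333764 (matching the quote); vega is positive throughout, so no other σ reproduces this price

sigma = 0.4510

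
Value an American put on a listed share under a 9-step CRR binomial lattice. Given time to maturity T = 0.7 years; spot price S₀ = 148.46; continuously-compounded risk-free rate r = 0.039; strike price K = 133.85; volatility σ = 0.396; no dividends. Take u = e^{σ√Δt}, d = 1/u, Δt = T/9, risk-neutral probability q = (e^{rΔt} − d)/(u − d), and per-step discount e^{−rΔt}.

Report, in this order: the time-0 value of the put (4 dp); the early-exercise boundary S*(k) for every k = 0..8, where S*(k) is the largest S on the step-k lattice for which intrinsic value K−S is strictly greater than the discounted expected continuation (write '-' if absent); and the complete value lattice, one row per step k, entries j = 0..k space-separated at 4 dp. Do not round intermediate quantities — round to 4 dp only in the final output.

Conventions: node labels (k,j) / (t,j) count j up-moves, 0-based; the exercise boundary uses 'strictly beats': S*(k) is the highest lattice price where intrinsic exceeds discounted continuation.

price = 10.5881
boundary = - - - - - 85.4661 95.4458 106.5909 119.0374
tree:
10.5881
15.3165 5.6564
21.5481 8.8253 2.3421
29.3468 13.4394 4.0034 0.6008
38.4929 19.8628 6.7339 1.1422 0.0322
48.3839 28.2786 11.0914 2.1701 0.0629 0.0000
57.3202 38.4042 17.7526 4.1198 0.1227 0.0000 0.0000
65.3220 48.3839 27.2591 7.8152 0.2396 0.0000 0.0000 0.0000
72.4873 57.3202 38.4042 14.8126 0.4677 0.0000 0.0000 0.0000 0.0000
78.9033 65.3220 48.3839 27.2591 0.9129 0.0000 0.0000 0.0000 0.0000 0.0000

Δt=0.07778  u=1.11677  d=0.89544  q=0.48614  discount=0.99697
step 9 (expiry): payoffs max(K−S,0) = 78.9033 65.3220 48.3839 27.2591 0.9129 0.0000 0.0000 0.0000 0.0000 0.0000
step 8: (k=8,j=0): S=61.3627, K−S=72.4873, hold=72.0819 ⇒ V=72.4873 exercise | (k=8,j=1): S=76.5298, K−S=57.3202, hold=56.9148 ⇒ V=57.3202 exercise | (k=8,j=2): S=95.4458, K−S=38.4042, hold=37.9988 ⇒ V=38.4042 exercise | (k=8,j=3): S=119.0374, K−S=14.8126, hold=14.4073 ⇒ V=14.8126 exercise | (k=8,j=4): S=148.4600, K−S=0.0000, hold=0.4677 ⇒ V=0.4677 continue | (k=8,j=5): S=185.1551, K−S=0.0000, hold=0.0000 ⇒ V=0.0000 continue | (k=8,j=6): S=230.9202, K−S=0.0000, hold=0.0000 ⇒ V=0.0000 continue | (k=8,j=7): S=287.9971, K−S=0.0000, hold=0.0000 ⇒ V=0.0000 continue | (k=8,j=8): S=359.1818, K−S=0.0000, hold=0.0000 ⇒ V=0.0000 continue  boundary S*=119.0374
step 7: (k=7,j=0): S=68.5280, K−S=65.3220, hold=64.9167 ⇒ V=65.3220 exercise | (k=7,j=1): S=85.4661, K−S=48.3839, hold=47.9785 ⇒ V=48.3839 exercise | (k=7,j=2): S=106.5909, K−S=27.2591, hold=26.8537 ⇒ V=27.2591 exercise | (k=7,j=3): S=132.9371, K−S=0.9129, hold=7.8152 ⇒ V=7.8152 continue | (k=7,j=4): S=165.7954, K−S=0.0000, hold=0.2396 ⇒ V=0.2396 continue | (k=7,j=5): S=206.7753, K−S=0.0000, hold=0.0000 ⇒ V=0.0000 continue | (k=7,j=6): S=257.8843, K−S=0.0000, hold=0.0000 ⇒ V=0.0000 continue | (k=7,j=7): S=321.6260, K−S=0.0000, hold=0.0000 ⇒ V=0.0000 continue  boundary S*=106.5909
step 6: (k=6,j=0): S=76.5298, K−S=57.3202, hold=56.9148 ⇒ V=57.3202 exercise | (k=6,j=1): S=95.4458, K−S=38.4042, hold=37.9988 ⇒ V=38.4042 exercise | (k=6,j=2): S=119.0374, K−S=14.8126, hold=17.7526 ⇒ V=17.7526 continue | (k=6,j=3): S=148.4600, K−S=0.0000, hold=4.1198 ⇒ V=4.1198 continue | (k=6,j=4): S=185.1551, K−S=0.0000, hold=0.1227 ⇒ V=0.1227 continue | (k=6,j=5): S=230.9202, K−S=0.0000, hold=0.0000 ⇒ V=0.0000 continue | (k=6,j=6): S=287.9971, K−S=0.0000, hold=0.0000 ⇒ V=0.0000 continue  boundary S*=95.4458
step 5: (k=5,j=0): S=85.4661, K−S=48.3839, hold=47.9785 ⇒ V=48.3839 exercise | (k=5,j=1): S=106.5909, K−S=27.2591, hold=28.2786 ⇒ V=28.2786 continue | (k=5,j=2): S=132.9371, K−S=0.9129, hold=11.0914 ⇒ V=11.0914 continue | (k=5,j=3): S=165.7954, K−S=0.0000, hold=2.1701 ⇒ V=2.1701 continue | (k=5,j=4): S=206.7753, K−S=0.0000, hold=0.0629 ⇒ V=0.0629 continue | (k=5,j=5): S=257.8843, K−S=0.0000, hold=0.0000 ⇒ V=0.0000 continue  boundary S*=85.4661
step 4: (k=4,j=0): S=95.4458, K−S=38.4042, hold=38.4929 ⇒ V=38.4929 continue | (k=4,j=1): S=119.0374, K−S=14.8126, hold=19.8628 ⇒ V=19.8628 continue | (k=4,j=2): S=148.4600, K−S=0.0000, hold=6.7339 ⇒ V=6.7339 continue | (k=4,j=3): S=185.1551, K−S=0.0000, hold=1.1422 ⇒ V=1.1422 continue | (k=4,j=4): S=230.9202, K−S=0.0000, hold=0.0322 ⇒ V=0.0322 continue  boundary S*=-
step 3: (k=3,j=0): S=106.5909, K−S=27.2591, hold=29.3468 ⇒ V=29.3468 continue | (k=3,j=1): S=132.9371, K−S=0.9129, hold=13.4394 ⇒ V=13.4394 continue | (k=3,j=2): S=165.7954, K−S=0.0000, hold=4.0034 ⇒ V=4.0034 continue | (k=3,j=3): S=206.7753, K−S=0.0000, hold=0.6008 ⇒ V=0.6008 continue  boundary S*=-
step 2: (k=2,j=0): S=119.0374, K−S=14.8126, hold=21.5481 ⇒ V=21.5481 continue | (k=2,j=1): S=148.4600, K−S=0.0000, hold=8.8253 ⇒ V=8.8253 continue | (k=2,j=2): S=185.1551, K−S=0.0000, hold=2.3421 ⇒ V=2.3421 continue  boundary S*=-
step 1: (k=1,j=0): S=132.9371, K−S=0.9129, hold=15.3165 ⇒ V=15.3165 continue | (k=1,j=1): S=165.7954, K−S=0.0000, hold=5.6564 ⇒ V=5.6564 continue  boundary S*=-
step 0: (k=0,j=0): S=148.4600, K−S=0.0000, hold=10.5881 ⇒ V=10.5881 continue  boundary S*=-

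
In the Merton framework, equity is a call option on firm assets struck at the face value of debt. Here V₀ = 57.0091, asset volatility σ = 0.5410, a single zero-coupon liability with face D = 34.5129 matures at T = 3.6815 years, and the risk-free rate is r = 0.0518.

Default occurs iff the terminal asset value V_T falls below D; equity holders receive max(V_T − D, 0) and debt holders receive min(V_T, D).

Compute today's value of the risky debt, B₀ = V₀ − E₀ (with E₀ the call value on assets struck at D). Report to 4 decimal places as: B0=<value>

Work the structural quantities from V₀ = 57.0091 against face 34.5129:
d₁ = [ln(V₀/D) + (r + σ²/2)T] / (σ√T)
   = [ln(57.0091/34.5129) + (0.0518 + 0.5·0.5410²)·3.6815] / (0.5410·√3.6815)
   = [0.501878 + 0.729454] / 1.038029 = 1.186221
d₂ = d₁ − σ√T = 1.186221 − 1.038029 = 0.148191
N(d₁) = 0.882232,  N(d₂) = 0.558904,  e^(−rT) = 0.826379
E₀ = V₀·N(d₁) − D·e^(−rT)·N(d₂)
   = 57.0091·0.882232 − 34.5129·0.826379·0.558904 = 34.354919
B₀ = V₀ − E₀ = 57.0091 − 34.354919 = 22.654181

B0=22.6542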